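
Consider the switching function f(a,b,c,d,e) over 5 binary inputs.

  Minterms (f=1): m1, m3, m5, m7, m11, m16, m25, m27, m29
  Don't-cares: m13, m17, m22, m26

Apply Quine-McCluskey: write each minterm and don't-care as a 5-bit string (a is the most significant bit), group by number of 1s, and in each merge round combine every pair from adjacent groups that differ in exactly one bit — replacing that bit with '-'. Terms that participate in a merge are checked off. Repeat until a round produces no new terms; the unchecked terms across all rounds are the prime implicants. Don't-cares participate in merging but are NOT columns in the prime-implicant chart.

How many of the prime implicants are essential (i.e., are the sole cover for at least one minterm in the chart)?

2

Round 0: 00001✓ 00011✓ 00101✓ 00111✓ 01011✓ 01101✓ 10000✓ 10001✓ 10110 11001✓ 11010✓ 11011✓ 11101✓
Round 1: -0001 -1011 -1101 0-011 0-101 00-01✓ 00-11✓ 000-1✓ 001-1✓ 1-001 1000- 11-01 110-1 1101-
Round 2: 00--1
PIs = {-0001, -1011, -1101, 0-011, 0-101, 00--1, 1-001, 1000-, 10110, 11-01, 110-1, 1101-}
Coverage chart:
  m1: -0001,00--1
  m3: 0-011,00--1
  m5: 0-101,00--1
  m7: 00--1 ←essential
  m11: -1011,0-011
  m16: 1000- ←essential
  m25: 1-001,11-01,110-1
  m27: -1011,110-1,1101-
  m29: -1101,11-01
Essential: 00--1, 1000-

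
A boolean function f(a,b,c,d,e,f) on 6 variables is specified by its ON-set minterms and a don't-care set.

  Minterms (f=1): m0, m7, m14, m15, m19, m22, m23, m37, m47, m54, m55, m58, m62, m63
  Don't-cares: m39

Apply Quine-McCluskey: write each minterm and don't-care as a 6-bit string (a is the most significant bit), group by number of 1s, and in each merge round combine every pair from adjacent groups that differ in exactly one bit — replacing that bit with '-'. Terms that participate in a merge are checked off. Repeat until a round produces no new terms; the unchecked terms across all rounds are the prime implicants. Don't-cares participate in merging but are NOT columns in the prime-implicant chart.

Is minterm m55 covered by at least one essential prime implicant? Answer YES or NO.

size-2^0 implicants → 000000  000111(✓)  001110(✓)  001111(✓)  010011(✓)  010110(✓)  010111(✓)  100101(✓)  100111(✓)  101111(✓)  110110(✓)  110111(✓)  111010(✓)  111110(✓)  111111(✓)
size-2^1 implicants → -00111(✓)  -01111(✓)  -10110(✓)  -10111(✓)  0-0111(✓)  00-111(✓)  00111-  010-11  01011-(✓)  1-0111(✓)  1-1111(✓)  10-111(✓)  1001-1  11-110(✓)  11-111(✓)  11011-(✓)  111-10  11111-(✓)
size-2^2 implicants → --0111  -0-111  -1011-  1--111  11-11-
Unchecked terms (primes): --0111, -0-111, -1011-, 000000, 00111-, 010-11, 1--111, 1001-1, 11-11-, 111-10
Minterm coverage:
  m0 ⊆ 000000 [E]
  m7 ⊆ --0111,-0-111
  m14 ⊆ 00111- [E]
  m15 ⊆ -0-111,00111-
  m19 ⊆ 010-11 [E]
  m22 ⊆ -1011- [E]
  m23 ⊆ --0111,-1011-,010-11
  m37 ⊆ 1001-1 [E]
  m47 ⊆ -0-111,1--111
  m54 ⊆ -1011-,11-11-
  m55 ⊆ --0111,-1011-,1--111,11-11-
  m58 ⊆ 111-10 [E]
  m62 ⊆ 11-11-,111-10
  m63 ⊆ 1--111,11-11-
E = {-1011-, 000000, 00111-, 010-11, 1001-1, 111-10}

YES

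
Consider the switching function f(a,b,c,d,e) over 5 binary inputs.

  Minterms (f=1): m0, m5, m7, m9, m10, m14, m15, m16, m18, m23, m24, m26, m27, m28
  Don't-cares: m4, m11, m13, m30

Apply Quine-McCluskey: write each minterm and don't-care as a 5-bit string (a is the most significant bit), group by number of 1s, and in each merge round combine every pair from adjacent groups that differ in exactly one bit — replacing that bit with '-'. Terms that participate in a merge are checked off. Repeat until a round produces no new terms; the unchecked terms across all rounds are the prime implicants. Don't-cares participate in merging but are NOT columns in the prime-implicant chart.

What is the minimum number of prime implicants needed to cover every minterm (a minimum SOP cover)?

[col 0] 00000*, 00100*, 00101*, 00111*, 01001*, 01010*, 01011*, 01101*, 01110*, 01111*, 10000*, 10010*, 10111*, 11000*, 11010*, 11011*, 11100*, 11110*
[col 1] -0000, -0111, -1010*, -1011*, -1110*, 0-101*, 0-111*, 00-00, 001-1*, 0010-, 01-01*, 01-10*, 01-11*, 010-1*, 0101-*, 011-1*, 0111-*, 1-000*, 1-010*, 100-0*, 11-00*, 11-10*, 110-0*, 1101-*, 111-0*
[col 2] -1-10, -101-, 0-1-1, 01--1, 01-1-, 1-0-0, 11--0
Prime implicants: -0000, -0111, -1-10, -101-, 0-1-1, 00-00, 0010-, 01--1, 01-1-, 1-0-0, 11--0
PI chart (minterm → PIs covering it):
  0 | -0000,00-00
  5 | 0-1-1,0010-
  7 | -0111,0-1-1
  9 | 01--1  (sole → essential)
  10 | -1-10,-101-,01-1-
  14 | -1-10,01-1-
  15 | 0-1-1,01--1,01-1-
  16 | -0000,1-0-0
  18 | 1-0-0  (sole → essential)
  23 | -0111  (sole → essential)
  24 | 1-0-0,11--0
  26 | -1-10,-101-,1-0-0,11--0
  27 | -101-  (sole → essential)
  28 | 11--0  (sole → essential)
Essential prime implicants: -0111, -101-, 01--1, 1-0-0, 11--0
Petrick residual → -0000, -1-10, 0-1-1
Minimum SOP uses 8 PIs: b'c'd'e' + b'cde + bde' + bc'd + a'ce + a'be + ac'e' + abe'

8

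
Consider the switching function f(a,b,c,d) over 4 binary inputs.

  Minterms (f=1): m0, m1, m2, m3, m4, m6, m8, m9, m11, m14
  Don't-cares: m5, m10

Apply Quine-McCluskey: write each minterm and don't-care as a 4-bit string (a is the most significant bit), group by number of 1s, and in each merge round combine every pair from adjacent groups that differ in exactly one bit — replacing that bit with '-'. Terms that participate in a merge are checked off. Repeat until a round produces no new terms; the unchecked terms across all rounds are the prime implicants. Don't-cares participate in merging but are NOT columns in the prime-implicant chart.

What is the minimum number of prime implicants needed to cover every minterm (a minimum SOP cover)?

[col 0] 0000*, 0001*, 0010*, 0011*, 0100*, 0101*, 0110*, 1000*, 1001*, 1010*, 1011*, 1110*
[col 1] -000*, -001*, -010*, -011*, -110*, 0-00*, 0-01*, 0-10*, 00-0*, 00-1*, 000-*, 001-*, 01-0*, 010-*, 1-10*, 10-0*, 10-1*, 100-*, 101-*
[col 2] --10, -0-0*, -0-1*, -00-*, -01-*, 0--0, 0-0-, 00--*, 10--*
[col 3] -0--
Prime implicants: --10, -0--, 0--0, 0-0-
PI chart (minterm → PIs covering it):
  0 | -0--,0--0,0-0-
  1 | -0--,0-0-
  2 | --10,-0--,0--0
  3 | -0--  (sole → essential)
  4 | 0--0,0-0-
  6 | --10,0--0
  8 | -0--  (sole → essential)
  9 | -0--  (sole → essential)
  11 | -0--  (sole → essential)
  14 | --10  (sole → essential)
Essential prime implicants: --10, -0--
Petrick residual → 0--0
Minimum SOP uses 3 PIs: cd' + b' + a'd'

3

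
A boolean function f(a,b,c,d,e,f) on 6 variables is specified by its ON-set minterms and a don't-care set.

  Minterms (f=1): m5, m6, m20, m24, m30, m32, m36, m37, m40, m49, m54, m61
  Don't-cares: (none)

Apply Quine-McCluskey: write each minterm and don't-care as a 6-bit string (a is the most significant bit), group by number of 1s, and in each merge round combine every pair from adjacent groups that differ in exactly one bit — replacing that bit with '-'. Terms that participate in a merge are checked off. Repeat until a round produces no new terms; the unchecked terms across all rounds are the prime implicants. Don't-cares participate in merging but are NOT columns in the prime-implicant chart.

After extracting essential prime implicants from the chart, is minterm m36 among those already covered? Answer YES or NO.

Round 0: 000101✓ 000110 010100 011000 011110 100000✓ 100100✓ 100101✓ 101000✓ 110001 110110 111101
Round 1: -00101 10-000 100-00 10010-
PIs = {-00101, 000110, 010100, 011000, 011110, 10-000, 100-00, 10010-, 110001, 110110, 111101}
Coverage chart:
  m5: -00101 ←essential
  m6: 000110 ←essential
  m20: 010100 ←essential
  m24: 011000 ←essential
  m30: 011110 ←essential
  m32: 10-000,100-00
  m36: 100-00,10010-
  m37: -00101,10010-
  m40: 10-000 ←essential
  m49: 110001 ←essential
  m54: 110110 ←essential
  m61: 111101 ←essential
Essential: -00101, 000110, 010100, 011000, 011110, 10-000, 110001, 110110, 111101

NO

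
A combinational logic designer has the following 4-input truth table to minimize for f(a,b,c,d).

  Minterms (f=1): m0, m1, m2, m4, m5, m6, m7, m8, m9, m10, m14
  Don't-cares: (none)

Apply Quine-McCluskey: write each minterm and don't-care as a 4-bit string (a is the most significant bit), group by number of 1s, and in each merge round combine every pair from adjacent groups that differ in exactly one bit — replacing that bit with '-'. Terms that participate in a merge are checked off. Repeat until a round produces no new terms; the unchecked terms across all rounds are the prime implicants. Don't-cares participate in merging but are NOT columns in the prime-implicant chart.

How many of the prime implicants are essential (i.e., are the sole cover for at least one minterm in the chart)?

3

[col 0] 0000*, 0001*, 0010*, 0100*, 0101*, 0110*, 0111*, 1000*, 1001*, 1010*, 1110*
[col 1] -000*, -001*, -010*, -110*, 0-00*, 0-01*, 0-10*, 00-0*, 000-*, 01-0*, 01-1*, 010-*, 011-*, 1-10*, 10-0*, 100-*
[col 2] --10, -0-0, -00-, 0--0, 0-0-, 01--
Prime implicants: --10, -0-0, -00-, 0--0, 0-0-, 01--
PI chart (minterm → PIs covering it):
  0 | -0-0,-00-,0--0,0-0-
  1 | -00-,0-0-
  2 | --10,-0-0,0--0
  4 | 0--0,0-0-,01--
  5 | 0-0-,01--
  6 | --10,0--0,01--
  7 | 01--  (sole → essential)
  8 | -0-0,-00-
  9 | -00-  (sole → essential)
  10 | --10,-0-0
  14 | --10  (sole → essential)
Essential prime implicants: --10, -00-, 01--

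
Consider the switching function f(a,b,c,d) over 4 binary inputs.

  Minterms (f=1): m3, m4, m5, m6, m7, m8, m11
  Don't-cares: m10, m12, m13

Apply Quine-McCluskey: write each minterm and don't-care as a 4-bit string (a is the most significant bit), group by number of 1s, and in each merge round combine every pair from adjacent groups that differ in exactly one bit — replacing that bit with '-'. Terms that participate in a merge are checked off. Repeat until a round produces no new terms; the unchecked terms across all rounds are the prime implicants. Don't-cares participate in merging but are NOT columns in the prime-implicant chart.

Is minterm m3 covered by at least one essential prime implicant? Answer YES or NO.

[col 0] 0011*, 0100*, 0101*, 0110*, 0111*, 1000*, 1010*, 1011*, 1100*, 1101*
[col 1] -011, -100*, -101*, 0-11, 01-0*, 01-1*, 010-*, 011-*, 1-00, 10-0, 101-, 110-*
[col 2] -10-, 01--
Prime implicants: -011, -10-, 0-11, 01--, 1-00, 10-0, 101-
PI chart (minterm → PIs covering it):
  3 | -011,0-11
  4 | -10-,01--
  5 | -10-,01--
  6 | 01--  (sole → essential)
  7 | 0-11,01--
  8 | 1-00,10-0
  11 | -011,101-
Essential prime implicants: 01--

NO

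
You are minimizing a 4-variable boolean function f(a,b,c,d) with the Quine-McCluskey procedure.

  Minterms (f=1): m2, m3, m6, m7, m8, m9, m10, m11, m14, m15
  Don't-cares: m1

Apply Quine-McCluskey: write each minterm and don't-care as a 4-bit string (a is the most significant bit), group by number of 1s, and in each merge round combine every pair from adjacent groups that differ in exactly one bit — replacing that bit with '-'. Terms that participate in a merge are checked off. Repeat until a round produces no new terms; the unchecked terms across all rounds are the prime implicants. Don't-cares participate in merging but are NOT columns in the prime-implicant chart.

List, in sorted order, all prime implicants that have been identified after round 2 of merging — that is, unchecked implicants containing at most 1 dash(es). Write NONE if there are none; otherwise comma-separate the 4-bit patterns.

size-2^0 implicants → 0001(✓)  0010(✓)  0011(✓)  0110(✓)  0111(✓)  1000(✓)  1001(✓)  1010(✓)  1011(✓)  1110(✓)  1111(✓)
size-2^1 implicants → -001(✓)  -010(✓)  -011(✓)  -110(✓)  -111(✓)  0-10(✓)  0-11(✓)  00-1(✓)  001-(✓)  011-(✓)  1-10(✓)  1-11(✓)  10-0(✓)  10-1(✓)  100-(✓)  101-(✓)  111-(✓)
size-2^2 implicants → --10(✓)  --11(✓)  -0-1  -01-(✓)  -11-(✓)  0-1-(✓)  1-1-(✓)  10--
size-2^3 implicants → --1-
Unchecked terms (primes): --1-, -0-1, 10--

NONE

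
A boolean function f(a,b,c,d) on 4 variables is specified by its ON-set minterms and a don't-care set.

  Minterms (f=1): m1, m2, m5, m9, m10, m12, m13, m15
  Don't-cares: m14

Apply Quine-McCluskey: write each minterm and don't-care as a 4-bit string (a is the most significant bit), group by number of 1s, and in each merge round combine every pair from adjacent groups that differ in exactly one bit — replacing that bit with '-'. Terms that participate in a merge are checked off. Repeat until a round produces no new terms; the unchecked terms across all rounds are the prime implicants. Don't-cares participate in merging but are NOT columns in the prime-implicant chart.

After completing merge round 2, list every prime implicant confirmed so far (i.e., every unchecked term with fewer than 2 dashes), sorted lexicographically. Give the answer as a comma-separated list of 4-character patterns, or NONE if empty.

[col 0] 0001*, 0010*, 0101*, 1001*, 1010*, 1100*, 1101*, 1110*, 1111*
[col 1] -001*, -010, -101*, 0-01*, 1-01*, 1-10, 11-0*, 11-1*, 110-*, 111-*
[col 2] --01, 11--
Prime implicants: --01, -010, 1-10, 11--

-010, 1-10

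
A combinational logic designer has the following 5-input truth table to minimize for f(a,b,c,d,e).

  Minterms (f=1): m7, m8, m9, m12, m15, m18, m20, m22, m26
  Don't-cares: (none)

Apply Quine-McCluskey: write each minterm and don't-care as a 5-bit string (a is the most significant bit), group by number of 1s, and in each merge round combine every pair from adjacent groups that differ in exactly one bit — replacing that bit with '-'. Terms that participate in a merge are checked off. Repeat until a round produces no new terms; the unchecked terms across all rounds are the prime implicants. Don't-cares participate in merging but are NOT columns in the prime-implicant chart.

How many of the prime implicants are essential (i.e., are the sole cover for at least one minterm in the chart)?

5

Round 0: 00111✓ 01000✓ 01001✓ 01100✓ 01111✓ 10010✓ 10100✓ 10110✓ 11010✓
Round 1: 0-111 01-00 0100- 1-010 10-10 101-0
PIs = {0-111, 01-00, 0100-, 1-010, 10-10, 101-0}
Coverage chart:
  m7: 0-111 ←essential
  m8: 01-00,0100-
  m9: 0100- ←essential
  m12: 01-00 ←essential
  m15: 0-111 ←essential
  m18: 1-010,10-10
  m20: 101-0 ←essential
  m22: 10-10,101-0
  m26: 1-010 ←essential
Essential: 0-111, 01-00, 0100-, 1-010, 101-0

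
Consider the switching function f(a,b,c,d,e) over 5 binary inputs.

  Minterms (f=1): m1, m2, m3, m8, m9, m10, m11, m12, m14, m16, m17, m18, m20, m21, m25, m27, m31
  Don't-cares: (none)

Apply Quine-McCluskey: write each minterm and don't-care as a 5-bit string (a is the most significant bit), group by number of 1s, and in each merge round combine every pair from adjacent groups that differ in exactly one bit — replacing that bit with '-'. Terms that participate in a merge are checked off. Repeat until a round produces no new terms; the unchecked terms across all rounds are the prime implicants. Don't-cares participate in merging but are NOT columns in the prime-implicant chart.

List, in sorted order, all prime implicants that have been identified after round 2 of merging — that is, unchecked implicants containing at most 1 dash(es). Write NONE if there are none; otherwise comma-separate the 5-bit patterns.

-0010, 100-0, 11-11

Round 0: 00001✓ 00010✓ 00011✓ 01000✓ 01001✓ 01010✓ 01011✓ 01100✓ 01110✓ 10000✓ 10001✓ 10010✓ 10100✓ 10101✓ 11001✓ 11011✓ 11111✓
Round 1: -0001✓ -0010 -1001✓ -1011✓ 0-001✓ 0-010✓ 0-011✓ 000-1✓ 0001-✓ 01-00✓ 01-10✓ 010-0✓ 010-1✓ 0100-✓ 0101-✓ 011-0✓ 1-001✓ 10-00✓ 10-01✓ 100-0 1000-✓ 1010-✓ 11-11 110-1✓
Round 2: --001 -10-1 0-0-1 0-01- 01--0 010-- 10-0-
PIs = {--001, -0010, -10-1, 0-0-1, 0-01-, 01--0, 010--, 10-0-, 100-0, 11-11}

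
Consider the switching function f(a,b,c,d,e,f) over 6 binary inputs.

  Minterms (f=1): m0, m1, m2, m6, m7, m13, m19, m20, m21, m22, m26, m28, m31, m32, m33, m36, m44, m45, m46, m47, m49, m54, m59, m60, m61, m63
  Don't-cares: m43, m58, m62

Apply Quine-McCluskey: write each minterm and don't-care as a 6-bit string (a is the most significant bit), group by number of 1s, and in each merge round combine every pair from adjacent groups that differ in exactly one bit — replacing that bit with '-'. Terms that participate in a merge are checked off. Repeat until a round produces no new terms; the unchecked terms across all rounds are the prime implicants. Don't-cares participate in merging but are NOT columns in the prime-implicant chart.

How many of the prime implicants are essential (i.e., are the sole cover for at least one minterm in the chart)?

9

Round 0: 000000✓ 000001✓ 000010✓ 000110✓ 000111✓ 001101✓ 010011 010100✓ 010101✓ 010110✓ 011010✓ 011100✓ 011111✓ 100000✓ 100001✓ 100100✓ 101011✓ 101100✓ 101101✓ 101110✓ 101111✓ 110001✓ 110110✓ 111010✓ 111011✓ 111100✓ 111101✓ 111110✓ 111111✓
Round 1: -00000✓ -00001✓ -01101 -10110 -11010 -11100 -11111 0-0110 000-10 0000-0 00000-✓ 00011- 01-100 0101-0 01010- 1-0001 1-1011✓ 1-1100✓ 1-1101✓ 1-1110✓ 1-1111✓ 10-100 100-00 10000-✓ 101-11✓ 1011-0✓ 1011-1✓ 10110-✓ 10111-✓ 11-110 111-10✓ 111-11✓ 11101-✓ 1111-0✓ 1111-1✓ 11110-✓ 11111-✓
Round 2: -0000- 1-1-11 1-11-0✓ 1-11-1✓ 1-110-✓ 1-111-✓ 1011--✓ 111-1- 1111--✓
Round 3: 1-11--
PIs = {-0000-, -01101, -10110, -11010, -11100, -11111, 0-0110, 000-10, 0000-0, 00011-, 01-100, 010011, 0101-0, 01010-, 1-0001, 1-1-11, 1-11--, 10-100, 100-00, 11-110, 111-1-}
Coverage chart:
  m0: -0000-,0000-0
  m1: -0000- ←essential
  m2: 000-10,0000-0
  m6: 0-0110,000-10,00011-
  m7: 00011- ←essential
  m13: -01101 ←essential
  m19: 010011 ←essential
  m20: 01-100,0101-0,01010-
  m21: 01010- ←essential
  m22: -10110,0-0110,0101-0
  m26: -11010 ←essential
  m28: -11100,01-100
  m31: -11111 ←essential
  m32: -0000-,100-00
  m33: -0000-,1-0001
  m36: 10-100,100-00
  m44: 1-11--,10-100
  m45: -01101,1-11--
  m46: 1-11-- ←essential
  m47: 1-1-11,1-11--
  m49: 1-0001 ←essential
  m54: -10110,11-110
  m59: 1-1-11,111-1-
  m60: -11100,1-11--
  m61: 1-11-- ←essential
  m63: -11111,1-1-11,1-11--,111-1-
Essential: -0000-, -01101, -11010, -11111, 00011-, 010011, 01010-, 1-0001, 1-11--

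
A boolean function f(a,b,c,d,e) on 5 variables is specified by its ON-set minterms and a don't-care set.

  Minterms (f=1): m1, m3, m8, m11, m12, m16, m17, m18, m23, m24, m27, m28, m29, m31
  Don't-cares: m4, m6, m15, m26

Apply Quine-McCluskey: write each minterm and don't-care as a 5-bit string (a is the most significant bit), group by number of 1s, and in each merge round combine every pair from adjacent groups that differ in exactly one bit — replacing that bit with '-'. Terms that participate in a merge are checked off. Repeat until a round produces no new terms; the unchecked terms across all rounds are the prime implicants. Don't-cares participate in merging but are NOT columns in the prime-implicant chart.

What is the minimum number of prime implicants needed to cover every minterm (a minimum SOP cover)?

7

size-2^0 implicants → 00001(✓)  00011(✓)  00100(✓)  00110(✓)  01000(✓)  01011(✓)  01100(✓)  01111(✓)  10000(✓)  10001(✓)  10010(✓)  10111(✓)  11000(✓)  11010(✓)  11011(✓)  11100(✓)  11101(✓)  11111(✓)
size-2^1 implicants → -0001  -1000(✓)  -1011(✓)  -1100(✓)  -1111(✓)  0-011  0-100  000-1  001-0  01-00(✓)  01-11(✓)  1-000(✓)  1-010(✓)  1-111  100-0(✓)  1000-  11-00(✓)  11-11(✓)  110-0(✓)  1101-  111-1  1110-
size-2^2 implicants → -1-00  -1-11  1-0-0
Unchecked terms (primes): -0001, -1-00, -1-11, 0-011, 0-100, 000-1, 001-0, 1-0-0, 1-111, 1000-, 1101-, 111-1, 1110-
Minterm coverage:
  m1 ⊆ -0001,000-1
  m3 ⊆ 0-011,000-1
  m8 ⊆ -1-00 [E]
  m11 ⊆ -1-11,0-011
  m12 ⊆ -1-00,0-100
  m16 ⊆ 1-0-0,1000-
  m17 ⊆ -0001,1000-
  m18 ⊆ 1-0-0 [E]
  m23 ⊆ 1-111 [E]
  m24 ⊆ -1-00,1-0-0
  m27 ⊆ -1-11,1101-
  m28 ⊆ -1-00,1110-
  m29 ⊆ 111-1,1110-
  m31 ⊆ -1-11,1-111,111-1
E = {-1-00, 1-0-0, 1-111}
Petrick residual → -0001, -1-11, 0-011, 111-1
Cover = b'c'd'e + bd'e' + bde + a'c'de + ac'e' + acde + abce  |cover|=7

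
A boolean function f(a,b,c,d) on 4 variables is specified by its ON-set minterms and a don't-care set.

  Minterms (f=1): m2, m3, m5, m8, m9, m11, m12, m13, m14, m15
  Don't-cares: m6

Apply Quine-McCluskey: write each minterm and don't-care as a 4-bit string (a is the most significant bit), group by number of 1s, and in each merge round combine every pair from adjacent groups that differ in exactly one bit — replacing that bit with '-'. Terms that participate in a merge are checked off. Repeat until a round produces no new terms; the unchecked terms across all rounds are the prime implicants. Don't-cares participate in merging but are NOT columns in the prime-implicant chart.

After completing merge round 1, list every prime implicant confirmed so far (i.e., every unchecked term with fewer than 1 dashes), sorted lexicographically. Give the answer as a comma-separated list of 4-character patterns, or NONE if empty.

NONE

Round 0: 0010✓ 0011✓ 0101✓ 0110✓ 1000✓ 1001✓ 1011✓ 1100✓ 1101✓ 1110✓ 1111✓
Round 1: -011 -101 -110 0-10 001- 1-00✓ 1-01✓ 1-11✓ 10-1✓ 100-✓ 11-0✓ 11-1✓ 110-✓ 111-✓
Round 2: 1--1 1-0- 11--
PIs = {-011, -101, -110, 0-10, 001-, 1--1, 1-0-, 11--}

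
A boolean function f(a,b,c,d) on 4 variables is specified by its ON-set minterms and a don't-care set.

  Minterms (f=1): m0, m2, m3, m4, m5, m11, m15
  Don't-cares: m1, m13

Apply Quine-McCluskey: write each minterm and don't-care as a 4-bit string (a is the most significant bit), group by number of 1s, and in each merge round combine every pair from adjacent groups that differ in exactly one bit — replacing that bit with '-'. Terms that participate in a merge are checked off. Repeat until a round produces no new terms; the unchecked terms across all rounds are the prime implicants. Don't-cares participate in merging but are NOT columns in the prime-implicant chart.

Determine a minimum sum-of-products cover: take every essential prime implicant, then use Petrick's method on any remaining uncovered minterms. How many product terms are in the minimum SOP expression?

size-2^0 implicants → 0000(✓)  0001(✓)  0010(✓)  0011(✓)  0100(✓)  0101(✓)  1011(✓)  1101(✓)  1111(✓)
size-2^1 implicants → -011  -101  0-00(✓)  0-01(✓)  00-0(✓)  00-1(✓)  000-(✓)  001-(✓)  010-(✓)  1-11  11-1
size-2^2 implicants → 0-0-  00--
Unchecked terms (primes): -011, -101, 0-0-, 00--, 1-11, 11-1
Minterm coverage:
  m0 ⊆ 0-0-,00--
  m2 ⊆ 00-- [E]
  m3 ⊆ -011,00--
  m4 ⊆ 0-0- [E]
  m5 ⊆ -101,0-0-
  m11 ⊆ -011,1-11
  m15 ⊆ 1-11,11-1
E = {0-0-, 00--}
Petrick residual → 1-11
Cover = a'c' + a'b' + acd  |cover|=3

3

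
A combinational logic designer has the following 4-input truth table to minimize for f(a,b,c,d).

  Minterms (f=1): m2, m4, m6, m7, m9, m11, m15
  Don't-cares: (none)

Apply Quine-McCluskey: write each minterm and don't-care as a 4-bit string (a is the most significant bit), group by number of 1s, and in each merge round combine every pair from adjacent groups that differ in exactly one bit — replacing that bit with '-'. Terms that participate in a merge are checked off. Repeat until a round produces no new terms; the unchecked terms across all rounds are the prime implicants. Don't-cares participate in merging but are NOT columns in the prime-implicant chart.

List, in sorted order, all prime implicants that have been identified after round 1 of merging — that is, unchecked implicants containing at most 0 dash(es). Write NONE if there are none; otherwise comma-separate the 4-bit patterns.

NONE

Round 0: 0010✓ 0100✓ 0110✓ 0111✓ 1001✓ 1011✓ 1111✓
Round 1: -111 0-10 01-0 011- 1-11 10-1
PIs = {-111, 0-10, 01-0, 011-, 1-11, 10-1}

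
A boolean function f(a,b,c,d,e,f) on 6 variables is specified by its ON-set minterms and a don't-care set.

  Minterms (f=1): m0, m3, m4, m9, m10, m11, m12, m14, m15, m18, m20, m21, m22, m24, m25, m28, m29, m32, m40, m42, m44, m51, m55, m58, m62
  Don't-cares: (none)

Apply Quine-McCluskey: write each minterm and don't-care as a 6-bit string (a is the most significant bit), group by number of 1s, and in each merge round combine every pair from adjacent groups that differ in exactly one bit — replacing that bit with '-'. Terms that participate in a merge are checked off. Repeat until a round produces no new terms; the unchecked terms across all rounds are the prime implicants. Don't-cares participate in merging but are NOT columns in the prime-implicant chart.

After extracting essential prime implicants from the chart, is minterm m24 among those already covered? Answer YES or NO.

YES

Round 0: 000000✓ 000011✓ 000100✓ 001001✓ 001010✓ 001011✓ 001100✓ 001110✓ 001111✓ 010010✓ 010100✓ 010101✓ 010110✓ 011000✓ 011001✓ 011100✓ 011101✓ 100000✓ 101000✓ 101010✓ 101100✓ 110011✓ 110111✓ 111010✓ 111110✓
Round 1: -00000 -01010 -01100 0-0100✓ 0-1001 0-1100✓ 00-011 00-100✓ 000-00 001-10✓ 001-11✓ 0010-1 00101-✓ 0011-0 00111-✓ 01-100✓ 01-101✓ 010-10 0101-0 01010-✓ 011-00✓ 011-01✓ 01100-✓ 01110-✓ 1-1010 10-000 101-00 1010-0 110-11 111-10
Round 2: 0--100 001-1- 01-10- 011-0-
PIs = {-00000, -01010, -01100, 0--100, 0-1001, 00-011, 000-00, 001-1-, 0010-1, 0011-0, 01-10-, 010-10, 0101-0, 011-0-, 1-1010, 10-000, 101-00, 1010-0, 110-11, 111-10}
Coverage chart:
  m0: -00000,000-00
  m3: 00-011 ←essential
  m4: 0--100,000-00
  m9: 0-1001,0010-1
  m10: -01010,001-1-
  m11: 00-011,001-1-,0010-1
  m12: -01100,0--100,0011-0
  m14: 001-1-,0011-0
  m15: 001-1- ←essential
  m18: 010-10 ←essential
  m20: 0--100,01-10-,0101-0
  m21: 01-10- ←essential
  m22: 010-10,0101-0
  m24: 011-0- ←essential
  m25: 0-1001,011-0-
  m28: 0--100,01-10-,011-0-
  m29: 01-10-,011-0-
  m32: -00000,10-000
  m40: 10-000,101-00,1010-0
  m42: -01010,1-1010,1010-0
  m44: -01100,101-00
  m51: 110-11 ←essential
  m55: 110-11 ←essential
  m58: 1-1010,111-10
  m62: 111-10 ←essential
Essential: 00-011, 001-1-, 01-10-, 010-10, 011-0-, 110-11, 111-10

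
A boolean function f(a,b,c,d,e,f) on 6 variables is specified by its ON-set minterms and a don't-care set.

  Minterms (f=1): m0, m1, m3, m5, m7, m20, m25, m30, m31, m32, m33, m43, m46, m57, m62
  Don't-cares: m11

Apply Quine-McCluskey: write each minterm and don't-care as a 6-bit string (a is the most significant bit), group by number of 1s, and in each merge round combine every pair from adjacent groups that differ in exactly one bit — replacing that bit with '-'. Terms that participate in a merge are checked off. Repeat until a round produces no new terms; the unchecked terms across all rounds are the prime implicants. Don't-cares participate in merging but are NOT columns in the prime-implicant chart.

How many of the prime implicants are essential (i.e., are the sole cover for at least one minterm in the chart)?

7

[col 0] 000000*, 000001*, 000011*, 000101*, 000111*, 001011*, 010100, 011001*, 011110*, 011111*, 100000*, 100001*, 101011*, 101110*, 111001*, 111110*
[col 1] -00000*, -00001*, -01011, -11001, -11110, 00-011, 000-01*, 000-11*, 0000-1*, 00000-*, 0001-1*, 01111-, 1-1110, 10000-*
[col 2] -0000-, 000--1
Prime implicants: -0000-, -01011, -11001, -11110, 00-011, 000--1, 010100, 01111-, 1-1110
PI chart (minterm → PIs covering it):
  0 | -0000-  (sole → essential)
  1 | -0000-,000--1
  3 | 00-011,000--1
  5 | 000--1  (sole → essential)
  7 | 000--1  (sole → essential)
  20 | 010100  (sole → essential)
  25 | -11001  (sole → essential)
  30 | -11110,01111-
  31 | 01111-  (sole → essential)
  32 | -0000-  (sole → essential)
  33 | -0000-  (sole → essential)
  43 | -01011  (sole → essential)
  46 | 1-1110  (sole → essential)
  57 | -11001  (sole → essential)
  62 | -11110,1-1110
Essential prime implicants: -0000-, -01011, -11001, 000--1, 010100, 01111-, 1-1110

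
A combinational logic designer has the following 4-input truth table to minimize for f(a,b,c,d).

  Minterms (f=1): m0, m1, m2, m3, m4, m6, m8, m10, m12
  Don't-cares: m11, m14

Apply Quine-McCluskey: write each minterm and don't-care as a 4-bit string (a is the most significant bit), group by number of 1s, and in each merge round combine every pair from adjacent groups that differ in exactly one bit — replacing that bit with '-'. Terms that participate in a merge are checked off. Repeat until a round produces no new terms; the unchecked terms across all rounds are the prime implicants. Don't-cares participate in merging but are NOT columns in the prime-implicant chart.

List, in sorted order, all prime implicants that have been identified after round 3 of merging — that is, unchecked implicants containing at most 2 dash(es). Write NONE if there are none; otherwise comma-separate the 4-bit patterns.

[col 0] 0000*, 0001*, 0010*, 0011*, 0100*, 0110*, 1000*, 1010*, 1011*, 1100*, 1110*
[col 1] -000*, -010*, -011*, -100*, -110*, 0-00*, 0-10*, 00-0*, 00-1*, 000-*, 001-*, 01-0*, 1-00*, 1-10*, 10-0*, 101-*, 11-0*
[col 2] --00*, --10*, -0-0*, -01-, -1-0*, 0--0*, 00--, 1--0*
[col 3] ---0
Prime implicants: ---0, -01-, 00--

-01-, 00--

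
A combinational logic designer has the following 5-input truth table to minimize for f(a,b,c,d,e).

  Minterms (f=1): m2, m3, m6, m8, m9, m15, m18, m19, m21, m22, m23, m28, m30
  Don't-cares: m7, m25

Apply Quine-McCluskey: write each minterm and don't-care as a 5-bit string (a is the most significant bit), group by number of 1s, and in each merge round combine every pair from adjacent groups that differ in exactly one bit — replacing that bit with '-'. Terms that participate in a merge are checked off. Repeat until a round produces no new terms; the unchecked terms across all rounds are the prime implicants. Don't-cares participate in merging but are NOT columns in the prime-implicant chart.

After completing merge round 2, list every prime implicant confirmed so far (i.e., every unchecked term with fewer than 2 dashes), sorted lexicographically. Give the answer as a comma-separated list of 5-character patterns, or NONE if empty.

-1001, 0-111, 0100-, 1-110, 101-1, 111-0

size-2^0 implicants → 00010(✓)  00011(✓)  00110(✓)  00111(✓)  01000(✓)  01001(✓)  01111(✓)  10010(✓)  10011(✓)  10101(✓)  10110(✓)  10111(✓)  11001(✓)  11100(✓)  11110(✓)
size-2^1 implicants → -0010(✓)  -0011(✓)  -0110(✓)  -0111(✓)  -1001  0-111  00-10(✓)  00-11(✓)  0001-(✓)  0011-(✓)  0100-  1-110  10-10(✓)  10-11(✓)  1001-(✓)  101-1  1011-(✓)  111-0
size-2^2 implicants → -0-10(✓)  -0-11(✓)  -001-(✓)  -011-(✓)  00-1-(✓)  10-1-(✓)
size-2^3 implicants → -0-1-
Unchecked terms (primes): -0-1-, -1001, 0-111, 0100-, 1-110, 101-1, 111-0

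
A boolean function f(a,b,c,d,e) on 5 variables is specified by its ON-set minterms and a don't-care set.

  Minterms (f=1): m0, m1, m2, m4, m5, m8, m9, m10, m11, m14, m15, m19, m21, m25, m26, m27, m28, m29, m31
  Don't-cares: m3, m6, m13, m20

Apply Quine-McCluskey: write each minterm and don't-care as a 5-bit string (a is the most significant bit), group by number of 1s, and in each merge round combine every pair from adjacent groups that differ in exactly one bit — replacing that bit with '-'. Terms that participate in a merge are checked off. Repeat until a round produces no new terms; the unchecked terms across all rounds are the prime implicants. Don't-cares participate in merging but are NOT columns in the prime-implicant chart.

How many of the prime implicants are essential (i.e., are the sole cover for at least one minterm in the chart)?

size-2^0 implicants → 00000(✓)  00001(✓)  00010(✓)  00011(✓)  00100(✓)  00101(✓)  00110(✓)  01000(✓)  01001(✓)  01010(✓)  01011(✓)  01101(✓)  01110(✓)  01111(✓)  10011(✓)  10100(✓)  10101(✓)  11001(✓)  11010(✓)  11011(✓)  11100(✓)  11101(✓)  11111(✓)
size-2^1 implicants → -0011(✓)  -0100(✓)  -0101(✓)  -1001(✓)  -1010(✓)  -1011(✓)  -1101(✓)  -1111(✓)  0-000(✓)  0-001(✓)  0-010(✓)  0-011(✓)  0-101(✓)  0-110(✓)  00-00(✓)  00-01(✓)  00-10(✓)  000-0(✓)  000-1(✓)  0000-(✓)  0001-(✓)  001-0(✓)  0010-(✓)  01-01(✓)  01-10(✓)  01-11(✓)  010-0(✓)  010-1(✓)  0100-(✓)  0101-(✓)  011-1(✓)  0111-(✓)  1-011(✓)  1-100(✓)  1-101(✓)  1010-(✓)  11-01(✓)  11-11(✓)  110-1(✓)  1101-(✓)  111-1(✓)  1110-(✓)
size-2^2 implicants → --011  --101  -010-  -1-01(✓)  -1-11(✓)  -10-1(✓)  -101-  -11-1(✓)  0--01  0--10  0-0-0(✓)  0-0-1(✓)  0-00-(✓)  0-01-(✓)  00--0  00-0-  000--(✓)  01--1(✓)  01-1-  010--(✓)  1-10-  11--1(✓)
size-2^3 implicants → -1--1  0-0--
Unchecked terms (primes): --011, --101, -010-, -1--1, -101-, 0--01, 0--10, 0-0--, 00--0, 00-0-, 01-1-, 1-10-
Minterm coverage:
  m0 ⊆ 0-0--,00--0,00-0-
  m1 ⊆ 0--01,0-0--,00-0-
  m2 ⊆ 0--10,0-0--,00--0
  m4 ⊆ -010-,00--0,00-0-
  m5 ⊆ --101,-010-,0--01,00-0-
  m8 ⊆ 0-0-- [E]
  m9 ⊆ -1--1,0--01,0-0--
  m10 ⊆ -101-,0--10,0-0--,01-1-
  m11 ⊆ --011,-1--1,-101-,0-0--,01-1-
  m14 ⊆ 0--10,01-1-
  m15 ⊆ -1--1,01-1-
  m19 ⊆ --011 [E]
  m21 ⊆ --101,-010-,1-10-
  m25 ⊆ -1--1 [E]
  m26 ⊆ -101- [E]
  m27 ⊆ --011,-1--1,-101-
  m28 ⊆ 1-10- [E]
  m29 ⊆ --101,-1--1,1-10-
  m31 ⊆ -1--1 [E]
E = {--011, -1--1, -101-, 0-0--, 1-10-}

5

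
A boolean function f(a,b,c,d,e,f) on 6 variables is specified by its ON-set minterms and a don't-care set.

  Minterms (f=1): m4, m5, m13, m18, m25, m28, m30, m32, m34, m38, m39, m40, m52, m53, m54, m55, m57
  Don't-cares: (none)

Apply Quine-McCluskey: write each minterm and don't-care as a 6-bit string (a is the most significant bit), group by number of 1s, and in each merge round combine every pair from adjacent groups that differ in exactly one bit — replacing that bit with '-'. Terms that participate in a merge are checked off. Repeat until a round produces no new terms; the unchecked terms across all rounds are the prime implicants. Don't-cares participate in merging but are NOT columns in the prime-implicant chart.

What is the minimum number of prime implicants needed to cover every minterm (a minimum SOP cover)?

[col 0] 000100*, 000101*, 001101*, 010010, 011001*, 011100*, 011110*, 100000*, 100010*, 100110*, 100111*, 101000*, 110100*, 110101*, 110110*, 110111*, 111001*
[col 1] -11001, 00-101, 00010-, 0111-0, 1-0110*, 1-0111*, 10-000, 100-10, 1000-0, 10011-*, 1101-0*, 1101-1*, 11010-*, 11011-*
[col 2] 1-011-, 1101--
Prime implicants: -11001, 00-101, 00010-, 010010, 0111-0, 1-011-, 10-000, 100-10, 1000-0, 1101--
PI chart (minterm → PIs covering it):
  4 | 00010-  (sole → essential)
  5 | 00-101,00010-
  13 | 00-101  (sole → essential)
  18 | 010010  (sole → essential)
  25 | -11001  (sole → essential)
  28 | 0111-0  (sole → essential)
  30 | 0111-0  (sole → essential)
  32 | 10-000,1000-0
  34 | 100-10,1000-0
  38 | 1-011-,100-10
  39 | 1-011-  (sole → essential)
  40 | 10-000  (sole → essential)
  52 | 1101--  (sole → essential)
  53 | 1101--  (sole → essential)
  54 | 1-011-,1101--
  55 | 1-011-,1101--
  57 | -11001  (sole → essential)
Essential prime implicants: -11001, 00-101, 00010-, 010010, 0111-0, 1-011-, 10-000, 1101--
Petrick residual → 100-10
Minimum SOP uses 9 PIs: bcd'e'f + a'b'de'f + a'b'c'de' + a'bc'd'ef' + a'bcdf' + ac'de + ab'd'e'f' + ab'c'ef' + abc'd

9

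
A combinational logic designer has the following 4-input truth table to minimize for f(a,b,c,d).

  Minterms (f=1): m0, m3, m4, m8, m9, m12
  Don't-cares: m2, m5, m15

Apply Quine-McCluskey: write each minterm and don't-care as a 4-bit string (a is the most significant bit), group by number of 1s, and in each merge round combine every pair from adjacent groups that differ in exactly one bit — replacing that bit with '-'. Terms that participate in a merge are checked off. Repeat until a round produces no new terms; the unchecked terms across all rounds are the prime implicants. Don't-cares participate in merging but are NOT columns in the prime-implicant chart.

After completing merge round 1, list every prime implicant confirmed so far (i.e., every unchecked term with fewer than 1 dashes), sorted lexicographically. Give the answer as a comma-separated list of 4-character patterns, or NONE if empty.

1111

[col 0] 0000*, 0010*, 0011*, 0100*, 0101*, 1000*, 1001*, 1100*, 1111
[col 1] -000*, -100*, 0-00*, 00-0, 001-, 010-, 1-00*, 100-
[col 2] --00
Prime implicants: --00, 00-0, 001-, 010-, 100-, 1111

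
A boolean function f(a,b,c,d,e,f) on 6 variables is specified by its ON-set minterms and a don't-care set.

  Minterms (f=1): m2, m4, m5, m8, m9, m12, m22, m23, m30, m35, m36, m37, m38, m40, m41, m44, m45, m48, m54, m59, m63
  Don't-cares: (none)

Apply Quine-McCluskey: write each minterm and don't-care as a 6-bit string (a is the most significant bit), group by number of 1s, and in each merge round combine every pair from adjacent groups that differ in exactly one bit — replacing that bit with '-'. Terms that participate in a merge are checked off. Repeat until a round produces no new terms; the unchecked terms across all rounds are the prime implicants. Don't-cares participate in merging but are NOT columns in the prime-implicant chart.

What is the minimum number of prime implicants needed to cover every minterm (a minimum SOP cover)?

Round 0: 000010 000100✓ 000101✓ 001000✓ 001001✓ 001100✓ 010110✓ 010111✓ 011110✓ 100011 100100✓ 100101✓ 100110✓ 101000✓ 101001✓ 101100✓ 101101✓ 110000 110110✓ 111011✓ 111111✓
Round 1: -00100✓ -00101✓ -01000✓ -01001✓ -01100✓ -10110 00-100✓ 00010-✓ 001-00✓ 00100-✓ 01-110 01011- 1-0110 10-100✓ 10-101✓ 1001-0 10010-✓ 101-00✓ 101-01✓ 10100-✓ 10110-✓ 111-11
Round 2: -0-100 -0010- -01-00 -0100- 10-10- 101-0-
PIs = {-0-100, -0010-, -01-00, -0100-, -10110, 000010, 01-110, 01011-, 1-0110, 10-10-, 100011, 1001-0, 101-0-, 110000, 111-11}
Coverage chart:
  m2: 000010 ←essential
  m4: -0-100,-0010-
  m5: -0010- ←essential
  m8: -01-00,-0100-
  m9: -0100- ←essential
  m12: -0-100,-01-00
  m22: -10110,01-110,01011-
  m23: 01011- ←essential
  m30: 01-110 ←essential
  m35: 100011 ←essential
  m36: -0-100,-0010-,10-10-,1001-0
  m37: -0010-,10-10-
  m38: 1-0110,1001-0
  m40: -01-00,-0100-,101-0-
  m41: -0100-,101-0-
  m44: -0-100,-01-00,10-10-,101-0-
  m45: 10-10-,101-0-
  m48: 110000 ←essential
  m54: -10110,1-0110
  m59: 111-11 ←essential
  m63: 111-11 ←essential
Essential: -0010-, -0100-, 000010, 01-110, 01011-, 100011, 110000, 111-11
Petrick residual → -0-100, 1-0110, 10-10-
Min cover (11 terms): b'de'f' + b'c'de' + b'cd'e' + a'b'c'd'ef' + a'bdef' + a'bc'de + ac'def' + ab'de' + ab'c'd'ef + abc'd'e'f' + abcef

11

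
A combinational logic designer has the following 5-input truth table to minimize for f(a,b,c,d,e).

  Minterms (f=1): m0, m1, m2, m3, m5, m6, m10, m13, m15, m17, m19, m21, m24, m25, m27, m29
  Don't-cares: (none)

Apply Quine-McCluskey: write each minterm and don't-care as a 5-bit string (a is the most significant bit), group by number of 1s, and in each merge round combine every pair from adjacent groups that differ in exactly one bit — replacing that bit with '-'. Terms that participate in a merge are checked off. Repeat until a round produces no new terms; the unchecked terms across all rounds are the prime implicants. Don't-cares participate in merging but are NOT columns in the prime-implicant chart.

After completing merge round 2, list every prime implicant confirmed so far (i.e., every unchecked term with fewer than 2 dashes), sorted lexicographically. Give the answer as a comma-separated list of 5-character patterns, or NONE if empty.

0-010, 00-10, 011-1, 1100-

Round 0: 00000✓ 00001✓ 00010✓ 00011✓ 00101✓ 00110✓ 01010✓ 01101✓ 01111✓ 10001✓ 10011✓ 10101✓ 11000✓ 11001✓ 11011✓ 11101✓
Round 1: -0001✓ -0011✓ -0101✓ -1101✓ 0-010 0-101✓ 00-01✓ 00-10 000-0✓ 000-1✓ 0000-✓ 0001-✓ 011-1 1-001✓ 1-011✓ 1-101✓ 10-01✓ 100-1✓ 11-01✓ 110-1✓ 1100-
Round 2: --101 -0-01 -00-1 000-- 1--01 1-0-1
PIs = {--101, -0-01, -00-1, 0-010, 00-10, 000--, 011-1, 1--01, 1-0-1, 1100-}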